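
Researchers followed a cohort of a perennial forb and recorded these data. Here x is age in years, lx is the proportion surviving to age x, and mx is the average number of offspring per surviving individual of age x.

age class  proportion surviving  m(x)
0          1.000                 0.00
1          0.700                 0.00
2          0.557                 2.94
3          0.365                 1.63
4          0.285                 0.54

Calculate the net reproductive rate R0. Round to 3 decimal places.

lx·mx by age: 0, 0, 1.63758, 0.59495, 0.1539
R0 = Σ lx·mx = 2.38643 → 2.386

2.386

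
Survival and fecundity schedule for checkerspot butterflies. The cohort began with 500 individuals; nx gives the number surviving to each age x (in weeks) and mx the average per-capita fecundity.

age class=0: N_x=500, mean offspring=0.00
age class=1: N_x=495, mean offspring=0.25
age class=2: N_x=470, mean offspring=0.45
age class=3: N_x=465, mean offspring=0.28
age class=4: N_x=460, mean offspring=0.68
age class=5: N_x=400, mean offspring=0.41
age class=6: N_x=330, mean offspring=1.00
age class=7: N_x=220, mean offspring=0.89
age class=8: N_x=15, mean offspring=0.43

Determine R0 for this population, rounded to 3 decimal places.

2.949

lx = nx/n0 = nx/500: 1, 0.99, 0.94, 0.93, 0.92, 0.8, 0.66, 0.44, 0.03
lx·mx by age: 0, 0.2475, 0.423, 0.2604, 0.6256, 0.328, 0.66, 0.3916, 0.0129
R0 = Σ lx·mx = 2.949 → 2.949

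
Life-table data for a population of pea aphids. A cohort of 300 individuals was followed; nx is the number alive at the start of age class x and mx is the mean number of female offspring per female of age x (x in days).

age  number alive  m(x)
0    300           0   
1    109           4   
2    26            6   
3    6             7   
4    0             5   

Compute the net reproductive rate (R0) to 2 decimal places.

lx = nx/n0 = nx/300: 1, 0.36333…, 0.08667…, 0.02, 0
lx·mx by age: 0, 1.453333…, 0.52…, 0.14, 0
R0 = Σ lx·mx = 2.113333… → 2.11

2.11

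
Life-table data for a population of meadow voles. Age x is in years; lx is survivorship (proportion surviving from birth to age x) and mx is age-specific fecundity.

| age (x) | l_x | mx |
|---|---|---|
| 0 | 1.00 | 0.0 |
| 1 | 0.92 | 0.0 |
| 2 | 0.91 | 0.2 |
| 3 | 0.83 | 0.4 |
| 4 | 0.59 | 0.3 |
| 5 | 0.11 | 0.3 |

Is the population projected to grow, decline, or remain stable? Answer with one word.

declining

R0 = Σ lx·mx = 0 + 0 + 0.182 + 0.332 + 0.177 + 0.033 = 0.724
R0 < 1, so the population is declining.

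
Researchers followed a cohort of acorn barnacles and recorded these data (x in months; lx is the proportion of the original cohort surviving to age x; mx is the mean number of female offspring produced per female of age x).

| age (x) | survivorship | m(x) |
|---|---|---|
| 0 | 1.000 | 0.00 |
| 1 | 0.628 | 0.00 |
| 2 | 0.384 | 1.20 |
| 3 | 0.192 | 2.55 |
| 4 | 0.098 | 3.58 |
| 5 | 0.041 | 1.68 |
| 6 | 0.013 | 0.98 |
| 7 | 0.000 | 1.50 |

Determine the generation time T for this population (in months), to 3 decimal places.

3.048

lx·mx: 0, 0, 0.4608, 0.4896, 0.35084, 0.06888, 0.01274, 0 → R0 = 1.38286
x·lx·mx: 0, 0, 0.9216, 1.4688, 1.40336, 0.3444, 0.07644, 0 → Σ = 4.2146
T = 4.2146 / 1.38286 = 3.047742… → 3.048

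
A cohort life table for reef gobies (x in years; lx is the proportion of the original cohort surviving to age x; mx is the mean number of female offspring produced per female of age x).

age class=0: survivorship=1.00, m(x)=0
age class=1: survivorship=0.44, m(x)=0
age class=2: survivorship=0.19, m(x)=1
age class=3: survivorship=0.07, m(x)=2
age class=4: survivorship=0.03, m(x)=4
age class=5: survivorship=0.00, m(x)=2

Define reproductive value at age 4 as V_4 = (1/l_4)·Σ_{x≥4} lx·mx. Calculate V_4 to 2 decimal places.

4.00

lx·mx for x ≥ 4: 0.12, 0 → sum = 0.12
V_4 = 0.12 / l_4 = 0.12 / 0.03 = 4 → 4.00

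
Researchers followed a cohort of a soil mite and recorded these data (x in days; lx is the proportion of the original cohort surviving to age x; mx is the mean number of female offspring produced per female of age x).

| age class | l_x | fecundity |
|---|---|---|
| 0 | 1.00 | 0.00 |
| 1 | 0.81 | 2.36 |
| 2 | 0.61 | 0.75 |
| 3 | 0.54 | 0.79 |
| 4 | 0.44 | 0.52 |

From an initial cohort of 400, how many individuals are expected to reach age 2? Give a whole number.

244

Expected survivors = N0 · l_2 = 400 × 0.61 = 244 → 244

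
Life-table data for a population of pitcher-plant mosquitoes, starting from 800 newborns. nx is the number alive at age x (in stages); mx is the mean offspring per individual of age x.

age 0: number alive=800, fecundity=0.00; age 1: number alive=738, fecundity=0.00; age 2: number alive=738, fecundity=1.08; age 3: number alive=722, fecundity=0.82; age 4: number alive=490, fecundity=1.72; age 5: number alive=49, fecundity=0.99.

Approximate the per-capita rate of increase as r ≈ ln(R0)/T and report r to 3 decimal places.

lx = nx/n0 = nx/800: 1, 0.9225, 0.9225, 0.9025, 0.6125, 0.06125
R0 = Σ lx·mx = 0 + 0 + 0.9963… + 0.74005… + 1.0535… + 0.06064… = 2.850488…
Σ x·lx·mx = 8.729938…; T = 8.729938…/2.850488… = 3.06261…
r ≈ ln(R0)/T = ln(2.850488…)/3.06261… = 0.34203… → 0.342

0.342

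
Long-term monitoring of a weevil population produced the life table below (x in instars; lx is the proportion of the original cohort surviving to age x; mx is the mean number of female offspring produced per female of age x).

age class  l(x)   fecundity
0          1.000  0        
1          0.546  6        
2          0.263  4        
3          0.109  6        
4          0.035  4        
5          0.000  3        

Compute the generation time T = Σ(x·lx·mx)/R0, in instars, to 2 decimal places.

lx·mx: 0, 3.276, 1.052, 0.654, 0.14, 0 → R0 = 5.122
x·lx·mx: 0, 3.276, 2.104, 1.962, 0.56, 0 → Σ = 7.902
T = 7.902 / 5.122 = 1.542757… → 1.54

1.54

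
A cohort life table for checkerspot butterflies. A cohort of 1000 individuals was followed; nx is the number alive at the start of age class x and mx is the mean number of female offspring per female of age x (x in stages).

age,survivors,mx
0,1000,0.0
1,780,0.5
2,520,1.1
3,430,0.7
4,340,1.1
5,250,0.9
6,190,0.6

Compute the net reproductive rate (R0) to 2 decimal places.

1.98

lx = nx/n0 = nx/1000: 1, 0.78, 0.52, 0.43, 0.34, 0.25, 0.19
lx·mx by age: 0, 0.39, 0.572, 0.301, 0.374, 0.225, 0.114
R0 = Σ lx·mx = 1.976 → 1.98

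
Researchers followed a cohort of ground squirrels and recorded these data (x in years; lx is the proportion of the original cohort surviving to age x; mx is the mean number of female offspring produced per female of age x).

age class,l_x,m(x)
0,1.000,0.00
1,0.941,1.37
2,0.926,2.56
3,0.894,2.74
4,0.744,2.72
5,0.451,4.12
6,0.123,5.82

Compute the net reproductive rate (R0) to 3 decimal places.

10.707

lx·mx by age: 0, 1.28917, 2.37056, 2.44956, 2.02368, 1.85812, 0.71586
R0 = Σ lx·mx = 10.70695 → 10.707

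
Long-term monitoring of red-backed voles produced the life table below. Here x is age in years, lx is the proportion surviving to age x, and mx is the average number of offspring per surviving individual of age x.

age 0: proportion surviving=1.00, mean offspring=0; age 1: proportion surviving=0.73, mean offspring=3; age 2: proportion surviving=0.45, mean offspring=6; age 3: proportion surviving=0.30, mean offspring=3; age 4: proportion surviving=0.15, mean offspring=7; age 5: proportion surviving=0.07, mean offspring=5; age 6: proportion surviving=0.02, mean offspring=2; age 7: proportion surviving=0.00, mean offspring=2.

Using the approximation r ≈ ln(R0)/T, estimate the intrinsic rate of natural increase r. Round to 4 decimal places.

R0 = Σ lx·mx = 0 + 2.19 + 2.7 + 0.9 + 1.05 + 0.35 + 0.04 + 0 = 7.23
Σ x·lx·mx = 16.48; T = 16.48/7.23 = 2.27939…
r ≈ ln(R0)/T = ln(7.23)/2.27939… = 0.86788… → 0.8679

0.8679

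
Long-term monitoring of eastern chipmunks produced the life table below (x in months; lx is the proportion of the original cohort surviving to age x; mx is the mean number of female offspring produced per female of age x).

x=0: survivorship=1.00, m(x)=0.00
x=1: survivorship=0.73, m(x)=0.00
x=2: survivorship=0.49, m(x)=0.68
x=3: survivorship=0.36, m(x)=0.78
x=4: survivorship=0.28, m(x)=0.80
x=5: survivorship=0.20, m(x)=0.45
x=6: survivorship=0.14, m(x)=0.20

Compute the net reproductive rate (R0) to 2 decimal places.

0.96

lx·mx by age: 0, 0, 0.3332, 0.2808, 0.224, 0.09, 0.028
R0 = Σ lx·mx = 0.956 → 0.96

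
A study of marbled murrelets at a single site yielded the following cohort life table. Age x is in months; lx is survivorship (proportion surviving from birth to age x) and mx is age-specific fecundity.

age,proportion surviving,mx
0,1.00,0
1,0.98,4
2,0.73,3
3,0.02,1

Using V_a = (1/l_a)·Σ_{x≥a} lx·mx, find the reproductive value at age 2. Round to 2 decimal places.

lx·mx for x ≥ 2: 2.19, 0.02 → sum = 2.21
V_2 = 2.21 / l_2 = 2.21 / 0.73 = 3.027397… → 3.03

3.03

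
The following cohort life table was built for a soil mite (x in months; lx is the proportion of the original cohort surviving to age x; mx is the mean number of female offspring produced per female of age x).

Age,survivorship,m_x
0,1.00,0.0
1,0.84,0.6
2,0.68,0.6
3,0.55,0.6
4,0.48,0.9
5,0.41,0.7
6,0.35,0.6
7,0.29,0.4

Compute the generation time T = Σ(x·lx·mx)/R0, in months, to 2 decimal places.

lx·mx: 0, 0.504, 0.408, 0.33, 0.432, 0.287, 0.21, 0.116 → R0 = 2.287
x·lx·mx: 0, 0.504, 0.816, 0.99, 1.728, 1.435, 1.26, 0.812 → Σ = 7.545
T = 7.545 / 2.287 = 3.299082… → 3.30

3.30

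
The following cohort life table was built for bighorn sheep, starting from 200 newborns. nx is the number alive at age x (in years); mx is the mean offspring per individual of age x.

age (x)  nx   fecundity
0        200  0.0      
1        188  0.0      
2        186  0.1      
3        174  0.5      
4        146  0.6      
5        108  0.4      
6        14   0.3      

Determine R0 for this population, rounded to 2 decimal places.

lx = nx/n0 = nx/200: 1, 0.94, 0.93, 0.87, 0.73, 0.54, 0.07
lx·mx by age: 0, 0, 0.093, 0.435, 0.438, 0.216, 0.021
R0 = Σ lx·mx = 1.203 → 1.20

1.20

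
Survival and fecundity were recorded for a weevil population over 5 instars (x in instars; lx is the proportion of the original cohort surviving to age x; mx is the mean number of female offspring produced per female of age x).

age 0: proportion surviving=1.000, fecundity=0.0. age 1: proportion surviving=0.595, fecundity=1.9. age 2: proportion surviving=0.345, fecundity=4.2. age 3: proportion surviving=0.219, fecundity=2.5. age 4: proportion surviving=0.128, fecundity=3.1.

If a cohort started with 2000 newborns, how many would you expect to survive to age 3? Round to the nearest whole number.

438

Expected survivors = N0 · l_3 = 2000 × 0.219 = 438 → 438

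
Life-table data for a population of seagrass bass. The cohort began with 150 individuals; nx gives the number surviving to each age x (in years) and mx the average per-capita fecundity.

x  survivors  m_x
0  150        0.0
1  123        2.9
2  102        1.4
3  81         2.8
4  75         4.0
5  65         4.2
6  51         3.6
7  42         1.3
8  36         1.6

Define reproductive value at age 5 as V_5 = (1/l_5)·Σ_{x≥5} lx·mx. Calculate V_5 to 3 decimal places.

8.751

lx = nx/n0 = nx/150: 1, 0.82, 0.68, 0.54, 0.5, 0.43333…, 0.34, 0.28, 0.24
lx·mx for x ≥ 5: 1.82…, 1.224, 0.364, 0.384 → sum = 3.792…
V_5 = 3.792… / l_5 = 3.792… / 0.433333… = 8.750769… → 8.751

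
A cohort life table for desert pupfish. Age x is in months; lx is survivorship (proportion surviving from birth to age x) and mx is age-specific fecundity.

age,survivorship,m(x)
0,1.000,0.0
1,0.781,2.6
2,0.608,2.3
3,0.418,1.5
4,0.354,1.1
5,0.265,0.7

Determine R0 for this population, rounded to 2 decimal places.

4.63

lx·mx by age: 0, 2.0306, 1.3984, 0.627, 0.3894, 0.1855
R0 = Σ lx·mx = 4.6309 → 4.63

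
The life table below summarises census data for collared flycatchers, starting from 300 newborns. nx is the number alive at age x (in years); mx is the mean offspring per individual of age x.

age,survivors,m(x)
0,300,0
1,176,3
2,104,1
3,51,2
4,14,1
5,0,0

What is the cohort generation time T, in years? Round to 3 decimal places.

lx = nx/n0 = nx/300: 1, 0.58667…, 0.34667…, 0.17, 0.04667…, 0
lx·mx: 0, 1.76…, 0.346667…, 0.34, 0.046667…, 0 → R0 = 2.493333…
x·lx·mx: 0, 1.76…, 0.693333…, 1.02, 0.186667…, 0 → Σ = 3.66…
T = 3.66… / 2.493333… = 1.467914… → 1.468

1.468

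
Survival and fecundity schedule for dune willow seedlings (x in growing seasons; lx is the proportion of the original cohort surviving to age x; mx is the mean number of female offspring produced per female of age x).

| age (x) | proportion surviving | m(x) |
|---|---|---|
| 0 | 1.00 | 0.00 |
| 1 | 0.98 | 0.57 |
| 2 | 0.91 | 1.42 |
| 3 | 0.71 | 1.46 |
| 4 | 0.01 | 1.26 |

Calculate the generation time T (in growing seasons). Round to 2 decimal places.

lx·mx: 0, 0.5586, 1.2922, 1.0366, 0.0126 → R0 = 2.9
x·lx·mx: 0, 0.5586, 2.5844, 3.1098, 0.0504 → Σ = 6.3032
T = 6.3032 / 2.9 = 2.173517… → 2.17

2.17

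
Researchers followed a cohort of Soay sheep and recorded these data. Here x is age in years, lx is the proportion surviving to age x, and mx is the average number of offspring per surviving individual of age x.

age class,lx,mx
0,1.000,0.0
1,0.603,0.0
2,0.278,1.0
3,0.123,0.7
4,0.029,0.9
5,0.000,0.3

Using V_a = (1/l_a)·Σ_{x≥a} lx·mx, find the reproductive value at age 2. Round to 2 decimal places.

1.40

lx·mx for x ≥ 2: 0.278, 0.0861, 0.0261, 0 → sum = 0.3902
V_2 = 0.3902 / l_2 = 0.3902 / 0.278 = 1.403597… → 1.40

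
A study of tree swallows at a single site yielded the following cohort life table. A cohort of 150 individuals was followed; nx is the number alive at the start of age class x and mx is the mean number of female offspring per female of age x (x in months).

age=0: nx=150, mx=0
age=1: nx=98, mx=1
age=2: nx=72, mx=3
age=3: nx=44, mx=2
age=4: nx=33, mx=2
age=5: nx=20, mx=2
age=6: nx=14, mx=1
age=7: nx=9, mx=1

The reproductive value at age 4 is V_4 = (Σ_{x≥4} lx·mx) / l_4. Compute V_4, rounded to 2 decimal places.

lx = nx/n0 = nx/150: 1, 0.65333…, 0.48, 0.29333…, 0.22, 0.13333…, 0.09333…, 0.06
lx·mx for x ≥ 4: 0.44, 0.266667…, 0.093333…, 0.06 → sum = 0.86…
V_4 = 0.86… / l_4 = 0.86… / 0.22 = 3.909091… → 3.91

3.91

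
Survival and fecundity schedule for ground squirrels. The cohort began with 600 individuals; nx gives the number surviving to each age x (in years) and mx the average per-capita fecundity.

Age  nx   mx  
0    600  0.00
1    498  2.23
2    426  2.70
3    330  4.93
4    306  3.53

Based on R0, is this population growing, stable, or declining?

growing

lx = nx/n0 = nx/600: 1, 0.83, 0.71, 0.55, 0.51
R0 = Σ lx·mx = 0 + 1.8509 + 1.917 + 2.7115 + 1.8003 = 8.2797
R0 > 1, so the population is growing.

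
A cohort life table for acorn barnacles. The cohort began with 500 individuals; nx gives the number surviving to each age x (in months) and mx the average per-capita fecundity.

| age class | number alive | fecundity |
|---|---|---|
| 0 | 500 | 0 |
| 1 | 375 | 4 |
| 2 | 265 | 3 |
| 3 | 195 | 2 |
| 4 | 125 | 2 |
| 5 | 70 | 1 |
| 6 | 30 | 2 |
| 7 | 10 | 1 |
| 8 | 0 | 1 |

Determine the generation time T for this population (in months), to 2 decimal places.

lx = nx/n0 = nx/500: 1, 0.75, 0.53, 0.39, 0.25, 0.14, 0.06, 0.02, 0
lx·mx: 0, 3, 1.59, 0.78, 0.5, 0.14, 0.12, 0.02, 0 → R0 = 6.15
x·lx·mx: 0, 3, 3.18, 2.34, 2, 0.7, 0.72, 0.14, 0 → Σ = 12.08
T = 12.08 / 6.15 = 1.964228… → 1.96

1.96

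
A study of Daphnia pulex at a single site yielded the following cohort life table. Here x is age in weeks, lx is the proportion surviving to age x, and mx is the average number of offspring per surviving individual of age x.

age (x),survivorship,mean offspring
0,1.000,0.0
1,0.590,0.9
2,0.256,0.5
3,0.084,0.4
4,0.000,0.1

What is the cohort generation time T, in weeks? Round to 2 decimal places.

1.28

lx·mx: 0, 0.531, 0.128, 0.0336, 0 → R0 = 0.6926
x·lx·mx: 0, 0.531, 0.256, 0.1008, 0 → Σ = 0.8878
T = 0.8878 / 0.6926 = 1.281837… → 1.28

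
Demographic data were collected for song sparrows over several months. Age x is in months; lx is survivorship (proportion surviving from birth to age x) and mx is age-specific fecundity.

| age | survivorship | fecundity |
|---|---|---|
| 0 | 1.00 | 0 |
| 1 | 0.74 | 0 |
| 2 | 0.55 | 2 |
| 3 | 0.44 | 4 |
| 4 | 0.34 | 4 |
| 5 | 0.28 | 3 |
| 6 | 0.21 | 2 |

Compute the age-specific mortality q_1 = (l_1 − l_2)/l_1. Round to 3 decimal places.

0.257

q_1 = (l_1 − l_2) / l_1 = (0.74 − 0.55) / 0.74
     = 0.19 / 0.74 = 0.256757… → 0.257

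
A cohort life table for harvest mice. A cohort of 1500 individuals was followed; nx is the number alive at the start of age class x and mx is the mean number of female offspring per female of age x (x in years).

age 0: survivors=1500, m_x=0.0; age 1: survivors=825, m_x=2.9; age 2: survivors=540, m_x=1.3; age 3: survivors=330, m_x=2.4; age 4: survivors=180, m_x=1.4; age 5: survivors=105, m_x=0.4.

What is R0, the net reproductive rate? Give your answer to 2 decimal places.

2.79

lx = nx/n0 = nx/1500: 1, 0.55, 0.36, 0.22, 0.12, 0.07
lx·mx by age: 0, 1.595, 0.468, 0.528, 0.168, 0.028
R0 = Σ lx·mx = 2.787 → 2.79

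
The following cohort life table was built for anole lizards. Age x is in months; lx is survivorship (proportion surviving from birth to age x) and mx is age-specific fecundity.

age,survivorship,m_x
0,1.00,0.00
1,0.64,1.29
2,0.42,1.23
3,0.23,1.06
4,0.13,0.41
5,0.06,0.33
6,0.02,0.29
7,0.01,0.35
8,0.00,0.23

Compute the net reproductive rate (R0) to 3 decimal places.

lx·mx by age: 0, 0.8256, 0.5166, 0.2438, 0.0533, 0.0198, 0.0058, 0.0035, 0
R0 = Σ lx·mx = 1.6684 → 1.668

1.668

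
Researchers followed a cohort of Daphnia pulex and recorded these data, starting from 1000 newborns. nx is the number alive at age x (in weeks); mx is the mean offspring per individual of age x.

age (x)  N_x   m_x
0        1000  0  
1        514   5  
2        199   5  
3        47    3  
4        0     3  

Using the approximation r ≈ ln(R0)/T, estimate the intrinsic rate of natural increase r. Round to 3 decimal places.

lx = nx/n0 = nx/1000: 1, 0.514, 0.199, 0.047, 0
R0 = Σ lx·mx = 0 + 2.57 + 0.995 + 0.141 + 0 = 3.706
Σ x·lx·mx = 4.983; T = 4.983/3.706 = 1.34458…
r ≈ ln(R0)/T = ln(3.706)/1.34458… = 0.97425… → 0.974

0.974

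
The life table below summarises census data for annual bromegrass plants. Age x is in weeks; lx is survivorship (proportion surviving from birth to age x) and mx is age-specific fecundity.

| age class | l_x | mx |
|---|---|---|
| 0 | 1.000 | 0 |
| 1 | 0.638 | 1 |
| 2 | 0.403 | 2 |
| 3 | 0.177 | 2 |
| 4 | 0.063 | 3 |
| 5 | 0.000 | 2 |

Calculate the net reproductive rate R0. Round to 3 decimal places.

lx·mx by age: 0, 0.638, 0.806, 0.354, 0.189, 0
R0 = Σ lx·mx = 1.987 → 1.987

1.987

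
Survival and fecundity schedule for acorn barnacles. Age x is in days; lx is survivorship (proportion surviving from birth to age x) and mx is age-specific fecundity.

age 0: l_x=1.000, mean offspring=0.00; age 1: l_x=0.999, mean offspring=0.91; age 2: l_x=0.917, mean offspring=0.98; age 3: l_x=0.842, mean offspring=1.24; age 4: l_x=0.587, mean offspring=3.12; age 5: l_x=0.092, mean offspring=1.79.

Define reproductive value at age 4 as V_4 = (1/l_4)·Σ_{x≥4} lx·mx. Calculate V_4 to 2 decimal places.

3.40

lx·mx for x ≥ 4: 1.83144, 0.16468 → sum = 1.99612
V_4 = 1.99612 / l_4 = 1.99612 / 0.587 = 3.400545… → 3.40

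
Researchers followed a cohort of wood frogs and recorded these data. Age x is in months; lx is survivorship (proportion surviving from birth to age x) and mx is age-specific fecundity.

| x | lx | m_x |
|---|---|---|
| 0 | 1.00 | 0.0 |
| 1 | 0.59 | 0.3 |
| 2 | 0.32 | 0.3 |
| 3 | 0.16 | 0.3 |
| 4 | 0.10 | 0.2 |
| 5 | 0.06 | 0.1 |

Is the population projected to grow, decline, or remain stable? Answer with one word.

R0 = Σ lx·mx = 0 + 0.177 + 0.096 + 0.048 + 0.02 + 0.006 = 0.347
R0 < 1, so the population is declining.

declining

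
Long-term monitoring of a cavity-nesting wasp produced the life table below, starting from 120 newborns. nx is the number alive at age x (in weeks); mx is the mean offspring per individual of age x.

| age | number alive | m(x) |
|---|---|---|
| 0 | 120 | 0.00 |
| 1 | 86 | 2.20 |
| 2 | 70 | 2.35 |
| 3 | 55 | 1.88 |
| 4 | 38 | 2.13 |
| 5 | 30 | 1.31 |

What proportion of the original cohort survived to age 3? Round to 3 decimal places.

0.458

l_3 = n_3/n_0 = 55/120 = 0.458333… → 0.458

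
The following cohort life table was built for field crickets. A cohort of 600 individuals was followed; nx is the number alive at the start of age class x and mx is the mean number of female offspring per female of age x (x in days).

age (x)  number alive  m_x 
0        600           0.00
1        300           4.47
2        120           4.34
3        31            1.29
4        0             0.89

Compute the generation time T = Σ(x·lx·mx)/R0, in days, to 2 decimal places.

1.32

lx = nx/n0 = nx/600: 1, 0.5, 0.2, 0.05167…, 0
lx·mx: 0, 2.235, 0.868, 0.06665…, 0 → R0 = 3.16965…
x·lx·mx: 0, 2.235, 1.736, 0.19995…, 0 → Σ = 4.17095…
T = 4.17095… / 3.16965… = 1.315902… → 1.32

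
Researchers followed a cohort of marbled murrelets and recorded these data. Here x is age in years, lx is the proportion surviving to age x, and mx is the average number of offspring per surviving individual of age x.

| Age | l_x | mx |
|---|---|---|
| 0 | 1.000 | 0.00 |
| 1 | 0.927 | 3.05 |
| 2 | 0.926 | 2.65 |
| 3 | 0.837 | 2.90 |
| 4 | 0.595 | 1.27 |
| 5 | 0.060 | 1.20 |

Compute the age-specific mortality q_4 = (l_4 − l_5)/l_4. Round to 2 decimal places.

q_4 = (l_4 − l_5) / l_4 = (0.595 − 0.06) / 0.595
     = 0.535 / 0.595 = 0.89916… → 0.90

0.90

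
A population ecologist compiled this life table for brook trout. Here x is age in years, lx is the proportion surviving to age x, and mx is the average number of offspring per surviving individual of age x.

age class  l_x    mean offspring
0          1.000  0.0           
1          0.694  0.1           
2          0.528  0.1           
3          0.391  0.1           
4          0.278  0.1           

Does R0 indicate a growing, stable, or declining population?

declining

R0 = Σ lx·mx = 0 + 0.0694 + 0.0528 + 0.0391 + 0.0278 = 0.1891
R0 < 1, so the population is declining.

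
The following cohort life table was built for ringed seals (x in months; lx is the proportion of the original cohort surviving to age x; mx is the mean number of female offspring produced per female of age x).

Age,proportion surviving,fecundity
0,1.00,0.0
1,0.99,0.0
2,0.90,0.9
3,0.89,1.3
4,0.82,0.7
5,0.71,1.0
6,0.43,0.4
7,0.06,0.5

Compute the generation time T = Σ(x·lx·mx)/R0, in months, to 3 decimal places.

lx·mx: 0, 0, 0.81, 1.157, 0.574, 0.71, 0.172, 0.03 → R0 = 3.453
x·lx·mx: 0, 0, 1.62, 3.471, 2.296, 3.55, 1.032, 0.21 → Σ = 12.179
T = 12.179 / 3.453 = 3.527078… → 3.527

3.527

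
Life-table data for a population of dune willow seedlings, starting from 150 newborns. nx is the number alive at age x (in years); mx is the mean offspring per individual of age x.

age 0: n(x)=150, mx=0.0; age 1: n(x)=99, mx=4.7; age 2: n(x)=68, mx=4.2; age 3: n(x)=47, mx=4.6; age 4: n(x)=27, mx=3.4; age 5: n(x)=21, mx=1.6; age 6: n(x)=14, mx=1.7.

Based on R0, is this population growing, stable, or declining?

growing

lx = nx/n0 = nx/150: 1, 0.66, 0.45333…, 0.31333…, 0.18, 0.14, 0.09333…
R0 = Σ lx·mx = 0 + 3.102 + 1.904… + 1.441333… + 0.612 + 0.224 + 0.158667… = 7.442…
R0 > 1, so the population is growing.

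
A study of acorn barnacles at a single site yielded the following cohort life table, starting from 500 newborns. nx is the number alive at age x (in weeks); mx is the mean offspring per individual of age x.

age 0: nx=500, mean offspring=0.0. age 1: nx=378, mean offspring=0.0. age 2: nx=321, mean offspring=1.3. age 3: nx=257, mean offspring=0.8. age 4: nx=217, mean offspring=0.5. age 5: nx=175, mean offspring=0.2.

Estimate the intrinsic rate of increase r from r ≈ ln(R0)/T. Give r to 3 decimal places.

0.159

lx = nx/n0 = nx/500: 1, 0.756, 0.642, 0.514, 0.434, 0.35
R0 = Σ lx·mx = 0 + 0 + 0.8346 + 0.4112 + 0.217 + 0.07 = 1.5328
Σ x·lx·mx = 4.1208; T = 4.1208/1.5328 = 2.68841…
r ≈ ln(R0)/T = ln(1.5328)/2.68841… = 0.15887… → 0.159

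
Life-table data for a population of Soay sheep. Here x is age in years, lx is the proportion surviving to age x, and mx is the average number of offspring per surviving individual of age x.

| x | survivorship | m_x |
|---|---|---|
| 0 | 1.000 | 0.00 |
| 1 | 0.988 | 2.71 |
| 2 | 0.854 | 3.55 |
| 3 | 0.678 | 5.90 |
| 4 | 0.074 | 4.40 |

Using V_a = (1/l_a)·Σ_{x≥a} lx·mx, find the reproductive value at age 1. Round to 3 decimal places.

10.157

lx·mx for x ≥ 1: 2.67748, 3.0317, 4.0002, 0.3256 → sum = 10.03498
V_1 = 10.03498 / l_1 = 10.03498 / 0.988 = 10.156862… → 10.157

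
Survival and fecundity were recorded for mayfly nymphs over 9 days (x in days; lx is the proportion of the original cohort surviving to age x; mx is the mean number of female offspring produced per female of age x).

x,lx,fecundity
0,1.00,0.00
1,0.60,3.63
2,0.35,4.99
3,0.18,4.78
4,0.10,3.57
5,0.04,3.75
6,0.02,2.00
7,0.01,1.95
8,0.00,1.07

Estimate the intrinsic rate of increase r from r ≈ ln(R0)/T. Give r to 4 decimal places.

0.8306

R0 = Σ lx·mx = 0 + 2.178 + 1.7465 + 0.8604 + 0.357 + 0.15 + 0.04 + 0.0195 + 0 = 5.3514
Σ x·lx·mx = 10.8067; T = 10.8067/5.3514 = 2.01942…
r ≈ ln(R0)/T = ln(5.3514)/2.01942… = 0.830616… → 0.8306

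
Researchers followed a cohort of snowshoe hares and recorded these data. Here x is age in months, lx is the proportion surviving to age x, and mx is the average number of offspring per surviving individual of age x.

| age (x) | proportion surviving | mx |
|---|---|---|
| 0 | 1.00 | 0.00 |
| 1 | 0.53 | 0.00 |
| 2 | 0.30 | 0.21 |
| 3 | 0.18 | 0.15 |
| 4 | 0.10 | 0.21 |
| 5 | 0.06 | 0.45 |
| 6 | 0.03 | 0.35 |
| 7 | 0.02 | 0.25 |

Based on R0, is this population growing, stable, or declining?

R0 = Σ lx·mx = 0 + 0 + 0.063 + 0.027 + 0.021 + 0.027 + 0.0105 + 0.005 = 0.1535
R0 < 1, so the population is declining.

declining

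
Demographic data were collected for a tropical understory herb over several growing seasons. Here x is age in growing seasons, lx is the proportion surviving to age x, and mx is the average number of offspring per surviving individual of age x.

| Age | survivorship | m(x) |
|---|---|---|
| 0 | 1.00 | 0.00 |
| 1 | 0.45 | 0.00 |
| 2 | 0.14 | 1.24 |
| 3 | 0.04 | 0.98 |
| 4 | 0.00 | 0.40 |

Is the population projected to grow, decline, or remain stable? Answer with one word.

R0 = Σ lx·mx = 0 + 0 + 0.1736 + 0.0392 + 0 = 0.2128
R0 < 1, so the population is declining.

declining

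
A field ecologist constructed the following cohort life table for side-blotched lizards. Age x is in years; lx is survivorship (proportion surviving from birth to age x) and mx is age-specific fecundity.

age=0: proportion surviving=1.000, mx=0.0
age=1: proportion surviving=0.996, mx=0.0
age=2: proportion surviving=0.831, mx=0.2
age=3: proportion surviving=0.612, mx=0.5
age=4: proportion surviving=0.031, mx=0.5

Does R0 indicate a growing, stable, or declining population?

R0 = Σ lx·mx = 0 + 0 + 0.1662 + 0.306 + 0.0155 = 0.4877
R0 < 1, so the population is declining.

declining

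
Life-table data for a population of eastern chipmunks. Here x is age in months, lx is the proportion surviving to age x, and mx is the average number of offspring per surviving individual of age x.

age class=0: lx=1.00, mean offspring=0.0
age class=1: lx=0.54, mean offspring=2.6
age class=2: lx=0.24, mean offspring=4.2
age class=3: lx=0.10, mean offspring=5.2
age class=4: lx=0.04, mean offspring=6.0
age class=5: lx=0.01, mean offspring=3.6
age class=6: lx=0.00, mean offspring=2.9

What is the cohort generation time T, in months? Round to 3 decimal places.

lx·mx: 0, 1.404, 1.008, 0.52, 0.24, 0.036, 0 → R0 = 3.208
x·lx·mx: 0, 1.404, 2.016, 1.56, 0.96, 0.18, 0 → Σ = 6.12
T = 6.12 / 3.208 = 1.907731… → 1.908

1.908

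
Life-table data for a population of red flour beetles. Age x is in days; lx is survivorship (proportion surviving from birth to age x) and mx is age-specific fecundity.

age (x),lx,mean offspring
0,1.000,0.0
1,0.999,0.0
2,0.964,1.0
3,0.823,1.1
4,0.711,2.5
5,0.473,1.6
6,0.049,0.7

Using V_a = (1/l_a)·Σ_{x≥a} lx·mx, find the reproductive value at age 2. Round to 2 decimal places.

4.60

lx·mx for x ≥ 2: 0.964, 0.9053, 1.7775, 0.7568, 0.0343 → sum = 4.4379
V_2 = 4.4379 / l_2 = 4.4379 / 0.964 = 4.603631… → 4.60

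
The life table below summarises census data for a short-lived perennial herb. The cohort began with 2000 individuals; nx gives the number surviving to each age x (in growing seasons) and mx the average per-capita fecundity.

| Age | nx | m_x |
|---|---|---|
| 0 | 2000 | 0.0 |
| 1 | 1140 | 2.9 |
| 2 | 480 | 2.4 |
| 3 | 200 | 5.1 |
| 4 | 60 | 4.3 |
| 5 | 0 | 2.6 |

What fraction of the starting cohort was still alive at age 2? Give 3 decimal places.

0.240

l_2 = n_2/n_0 = 480/2000 = 0.24 → 0.240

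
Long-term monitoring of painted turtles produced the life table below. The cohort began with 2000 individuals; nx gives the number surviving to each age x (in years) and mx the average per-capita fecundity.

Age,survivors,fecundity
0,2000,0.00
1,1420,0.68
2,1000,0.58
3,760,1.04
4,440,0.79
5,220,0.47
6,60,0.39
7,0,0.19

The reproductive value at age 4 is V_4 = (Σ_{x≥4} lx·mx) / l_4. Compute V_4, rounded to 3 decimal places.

lx = nx/n0 = nx/2000: 1, 0.71, 0.5, 0.38, 0.22, 0.11, 0.03, 0
lx·mx for x ≥ 4: 0.1738, 0.0517, 0.0117, 0 → sum = 0.2372
V_4 = 0.2372 / l_4 = 0.2372 / 0.22 = 1.078182… → 1.078

1.078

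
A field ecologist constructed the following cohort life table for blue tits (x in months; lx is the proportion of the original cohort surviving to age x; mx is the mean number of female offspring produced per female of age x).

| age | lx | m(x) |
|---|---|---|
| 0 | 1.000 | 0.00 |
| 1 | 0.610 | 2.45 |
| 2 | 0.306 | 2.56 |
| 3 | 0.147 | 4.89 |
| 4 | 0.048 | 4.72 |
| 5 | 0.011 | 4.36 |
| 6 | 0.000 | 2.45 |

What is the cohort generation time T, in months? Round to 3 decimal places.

lx·mx: 0, 1.4945, 0.78336, 0.71883, 0.22656, 0.04796, 0 → R0 = 3.27121
x·lx·mx: 0, 1.4945, 1.56672, 2.15649, 0.90624, 0.2398, 0 → Σ = 6.36375
T = 6.36375 / 3.27121 = 1.945381… → 1.945

1.945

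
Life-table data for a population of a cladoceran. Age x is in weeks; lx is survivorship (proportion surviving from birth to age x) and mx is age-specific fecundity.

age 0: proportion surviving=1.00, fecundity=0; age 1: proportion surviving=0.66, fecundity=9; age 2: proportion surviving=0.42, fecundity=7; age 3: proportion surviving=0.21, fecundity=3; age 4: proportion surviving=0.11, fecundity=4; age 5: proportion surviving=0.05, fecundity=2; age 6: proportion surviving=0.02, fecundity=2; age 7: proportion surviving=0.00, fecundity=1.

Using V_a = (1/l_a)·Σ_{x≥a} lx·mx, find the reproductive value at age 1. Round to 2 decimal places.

15.29

lx·mx for x ≥ 1: 5.94, 2.94, 0.63, 0.44, 0.1, 0.04, 0 → sum = 10.09
V_1 = 10.09 / l_1 = 10.09 / 0.66 = 15.287879… → 15.29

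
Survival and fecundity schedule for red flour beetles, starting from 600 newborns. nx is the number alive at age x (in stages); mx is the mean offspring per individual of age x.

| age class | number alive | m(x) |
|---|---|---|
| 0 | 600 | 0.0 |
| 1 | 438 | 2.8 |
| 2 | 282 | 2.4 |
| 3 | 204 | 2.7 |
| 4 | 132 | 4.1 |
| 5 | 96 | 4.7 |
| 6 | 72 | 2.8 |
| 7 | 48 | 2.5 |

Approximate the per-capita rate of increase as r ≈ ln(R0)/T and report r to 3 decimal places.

0.647

lx = nx/n0 = nx/600: 1, 0.73, 0.47, 0.34, 0.22, 0.16, 0.12, 0.08
R0 = Σ lx·mx = 0 + 2.044 + 1.128 + 0.918 + 0.902 + 0.752 + 0.336 + 0.2 = 6.28
Σ x·lx·mx = 17.838; T = 17.838/6.28 = 2.84045…
r ≈ ln(R0)/T = ln(6.28)/2.84045… = 0.64686… → 0.647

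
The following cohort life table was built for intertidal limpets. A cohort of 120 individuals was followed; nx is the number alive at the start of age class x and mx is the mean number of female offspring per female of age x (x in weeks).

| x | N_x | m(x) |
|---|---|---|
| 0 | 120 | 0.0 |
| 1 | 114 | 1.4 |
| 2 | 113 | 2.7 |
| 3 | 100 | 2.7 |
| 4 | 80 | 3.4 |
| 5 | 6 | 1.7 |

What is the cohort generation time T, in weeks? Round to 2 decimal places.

2.67

lx = nx/n0 = nx/120: 1, 0.95, 0.94167…, 0.83333…, 0.66667…, 0.05
lx·mx: 0, 1.33, 2.5425…, 2.25…, 2.266667…, 0.085 → R0 = 8.474167…
x·lx·mx: 0, 1.33, 5.085…, 6.75…, 9.066667…, 0.425 → Σ = 22.656667…
T = 22.656667… / 8.474167… = 2.673616… → 2.67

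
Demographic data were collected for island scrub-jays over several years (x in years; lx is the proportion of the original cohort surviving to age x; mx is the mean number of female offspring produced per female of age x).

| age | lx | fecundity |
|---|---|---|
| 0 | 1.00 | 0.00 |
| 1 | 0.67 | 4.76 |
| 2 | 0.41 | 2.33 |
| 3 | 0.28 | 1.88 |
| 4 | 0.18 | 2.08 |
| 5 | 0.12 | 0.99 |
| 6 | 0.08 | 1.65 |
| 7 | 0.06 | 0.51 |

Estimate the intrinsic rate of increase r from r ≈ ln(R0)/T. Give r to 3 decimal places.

R0 = Σ lx·mx = 0 + 3.1892 + 0.9553 + 0.5264 + 0.3744 + 0.1188 + 0.132 + 0.0306 = 5.3267
Σ x·lx·mx = 9.7768; T = 9.7768/5.3267 = 1.83543…
r ≈ ln(R0)/T = ln(5.3267)/1.83543… = 0.91136… → 0.911

0.911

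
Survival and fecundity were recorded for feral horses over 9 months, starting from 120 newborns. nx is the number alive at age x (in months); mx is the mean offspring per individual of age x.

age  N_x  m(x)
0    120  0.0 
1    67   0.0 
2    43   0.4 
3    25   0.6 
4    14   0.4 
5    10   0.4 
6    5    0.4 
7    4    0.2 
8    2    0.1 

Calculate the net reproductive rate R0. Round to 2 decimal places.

lx = nx/n0 = nx/120: 1, 0.55833…, 0.35833…, 0.20833…, 0.11667…, 0.08333…, 0.04167…, 0.03333…, 0.01667…
lx·mx by age: 0, 0, 0.143333…, 0.125…, 0.046667…, 0.033333…, 0.016667…, 0.006667…, 0.001667…
R0 = Σ lx·mx = 0.373333… → 0.37

0.37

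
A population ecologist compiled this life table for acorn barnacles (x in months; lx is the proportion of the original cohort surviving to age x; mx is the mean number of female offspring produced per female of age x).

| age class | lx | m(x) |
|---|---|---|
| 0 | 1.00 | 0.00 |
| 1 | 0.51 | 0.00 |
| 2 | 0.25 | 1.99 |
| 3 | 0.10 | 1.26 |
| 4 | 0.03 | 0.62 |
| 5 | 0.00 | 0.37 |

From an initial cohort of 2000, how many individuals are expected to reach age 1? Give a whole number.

1020

Expected survivors = N0 · l_1 = 2000 × 0.51 = 1020 → 1020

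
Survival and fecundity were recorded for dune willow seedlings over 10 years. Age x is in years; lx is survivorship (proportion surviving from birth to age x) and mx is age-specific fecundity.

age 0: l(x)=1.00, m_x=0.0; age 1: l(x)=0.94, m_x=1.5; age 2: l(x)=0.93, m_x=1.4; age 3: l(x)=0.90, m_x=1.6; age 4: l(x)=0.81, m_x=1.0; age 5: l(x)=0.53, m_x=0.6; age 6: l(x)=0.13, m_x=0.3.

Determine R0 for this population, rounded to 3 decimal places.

5.319

lx·mx by age: 0, 1.41, 1.302, 1.44, 0.81, 0.318, 0.039
R0 = Σ lx·mx = 5.319 → 5.319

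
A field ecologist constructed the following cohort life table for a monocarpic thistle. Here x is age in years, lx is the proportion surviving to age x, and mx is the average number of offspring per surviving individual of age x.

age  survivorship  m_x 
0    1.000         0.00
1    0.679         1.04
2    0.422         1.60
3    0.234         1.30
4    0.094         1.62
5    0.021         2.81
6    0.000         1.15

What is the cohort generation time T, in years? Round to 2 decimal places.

lx·mx: 0, 0.70616, 0.6752, 0.3042, 0.15228, 0.05901, 0 → R0 = 1.89685
x·lx·mx: 0, 0.70616, 1.3504, 0.9126, 0.60912, 0.29505, 0 → Σ = 3.87333
T = 3.87333 / 1.89685 = 2.04198… → 2.04

2.04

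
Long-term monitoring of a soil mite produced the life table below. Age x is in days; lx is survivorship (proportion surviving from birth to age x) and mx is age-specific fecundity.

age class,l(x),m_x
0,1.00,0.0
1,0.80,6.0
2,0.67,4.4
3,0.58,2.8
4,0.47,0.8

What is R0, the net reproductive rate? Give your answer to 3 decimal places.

lx·mx by age: 0, 4.8, 2.948, 1.624, 0.376
R0 = Σ lx·mx = 9.748 → 9.748

9.748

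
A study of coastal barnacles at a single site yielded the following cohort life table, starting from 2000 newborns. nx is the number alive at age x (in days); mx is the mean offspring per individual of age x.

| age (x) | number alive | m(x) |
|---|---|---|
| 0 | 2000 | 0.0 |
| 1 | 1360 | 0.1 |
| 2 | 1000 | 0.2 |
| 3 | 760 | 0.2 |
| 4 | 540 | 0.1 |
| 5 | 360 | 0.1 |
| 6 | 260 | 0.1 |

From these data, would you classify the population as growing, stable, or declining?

declining

lx = nx/n0 = nx/2000: 1, 0.68, 0.5, 0.38, 0.27, 0.18, 0.13
R0 = Σ lx·mx = 0 + 0.068 + 0.1 + 0.076 + 0.027 + 0.018 + 0.013 = 0.302
R0 < 1, so the population is declining.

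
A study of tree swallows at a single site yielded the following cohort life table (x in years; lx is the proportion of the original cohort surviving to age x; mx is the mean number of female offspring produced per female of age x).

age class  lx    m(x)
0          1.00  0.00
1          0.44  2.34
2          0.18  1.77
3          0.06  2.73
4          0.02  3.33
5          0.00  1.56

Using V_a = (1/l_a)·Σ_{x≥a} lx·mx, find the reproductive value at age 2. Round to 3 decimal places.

lx·mx for x ≥ 2: 0.3186, 0.1638, 0.0666, 0 → sum = 0.549
V_2 = 0.549 / l_2 = 0.549 / 0.18 = 3.05 → 3.050

3.050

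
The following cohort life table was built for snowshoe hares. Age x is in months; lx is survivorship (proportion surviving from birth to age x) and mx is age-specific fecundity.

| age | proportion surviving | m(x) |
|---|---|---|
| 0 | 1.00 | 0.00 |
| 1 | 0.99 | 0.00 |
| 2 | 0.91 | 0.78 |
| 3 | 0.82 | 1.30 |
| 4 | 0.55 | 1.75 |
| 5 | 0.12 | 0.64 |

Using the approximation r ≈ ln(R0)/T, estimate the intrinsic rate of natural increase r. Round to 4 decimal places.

R0 = Σ lx·mx = 0 + 0 + 0.7098 + 1.066 + 0.9625 + 0.0768 = 2.8151
Σ x·lx·mx = 8.8516; T = 8.8516/2.8151 = 3.14433…
r ≈ ln(R0)/T = ln(2.8151)/3.14433… = 0.329163… → 0.3292

0.3292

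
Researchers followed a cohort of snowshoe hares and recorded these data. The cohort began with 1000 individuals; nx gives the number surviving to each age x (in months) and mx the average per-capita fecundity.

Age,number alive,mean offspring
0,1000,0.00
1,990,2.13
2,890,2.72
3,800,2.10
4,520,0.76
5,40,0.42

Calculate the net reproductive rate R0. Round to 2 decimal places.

lx = nx/n0 = nx/1000: 1, 0.99, 0.89, 0.8, 0.52, 0.04
lx·mx by age: 0, 2.1087, 2.4208, 1.68, 0.3952, 0.0168
R0 = Σ lx·mx = 6.6215 → 6.62

6.62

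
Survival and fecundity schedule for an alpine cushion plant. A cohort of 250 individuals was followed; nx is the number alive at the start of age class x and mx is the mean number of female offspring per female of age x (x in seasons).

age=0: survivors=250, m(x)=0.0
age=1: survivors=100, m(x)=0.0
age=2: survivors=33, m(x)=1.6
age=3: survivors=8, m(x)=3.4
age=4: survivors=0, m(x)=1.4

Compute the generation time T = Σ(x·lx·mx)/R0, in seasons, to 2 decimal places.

lx = nx/n0 = nx/250: 1, 0.4, 0.132, 0.032, 0
lx·mx: 0, 0, 0.2112, 0.1088, 0 → R0 = 0.32
x·lx·mx: 0, 0, 0.4224, 0.3264, 0 → Σ = 0.7488
T = 0.7488 / 0.32 = 2.34 → 2.34

2.34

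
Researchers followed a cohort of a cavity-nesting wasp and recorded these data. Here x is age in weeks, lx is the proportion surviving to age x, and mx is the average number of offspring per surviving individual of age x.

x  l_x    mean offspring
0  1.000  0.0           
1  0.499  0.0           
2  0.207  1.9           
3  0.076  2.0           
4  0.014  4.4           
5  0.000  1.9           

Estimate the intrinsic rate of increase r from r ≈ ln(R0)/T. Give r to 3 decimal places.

R0 = Σ lx·mx = 0 + 0 + 0.3933 + 0.152 + 0.0616 + 0 = 0.6069
Σ x·lx·mx = 1.489; T = 1.489/0.6069 = 2.45345…
r ≈ ln(R0)/T = ln(0.6069)/2.45345… = -0.20355… → -0.204

-0.204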